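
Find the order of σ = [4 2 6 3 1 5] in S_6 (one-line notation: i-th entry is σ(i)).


Cycle decomposition: (1 4 3 6 5)
Cycle lengths: 5
Order = lcm(5) = 5

ord(σ) = 5


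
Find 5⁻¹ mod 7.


Use the extended Euclidean algorithm to write 1 = 5·s + 7·t; then s mod 7 is the inverse.
Euclidean algorithm:
  5 = 0·7 + 5
  7 = 1·5 + 2
  5 = 2·2 + 1
  2 = 2·1 + 0
gcd(5,7) = 1
Back-substitution gives: 5·(3) + 7·(-2) = 1
So 5⁻¹ ≡ 3 ≡ 3 (mod 7)
Check: 5 × 3 = 15 ≡ 1 (mod 7) ✓

5⁻¹ ≡ 3 (mod 7)


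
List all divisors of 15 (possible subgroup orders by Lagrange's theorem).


Lagrange's theorem: |H| divides |G|
|G| = 15
Divisors of 15: 1, 3, 5, 15

Possible subgroup orders: {1, 3, 5, 15}


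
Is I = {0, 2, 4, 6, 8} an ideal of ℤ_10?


Check ideal conditions for I = {0, 2, 4, 6, 8} in ℤ_10:
(1) I is an additive subgroup? Yes
(2) For r ∈ ℤ_10 and a ∈ I: r·a ∈ I? Yes

Yes, I is an ideal of ℤ_10


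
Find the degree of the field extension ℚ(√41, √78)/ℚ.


[ℚ(√41,√78):ℚ] = [ℚ(√41,√78):ℚ(√41)]·[ℚ(√41):ℚ] = 2·2 = 4

[ℚ(√41, √78)/ℚ] = 4


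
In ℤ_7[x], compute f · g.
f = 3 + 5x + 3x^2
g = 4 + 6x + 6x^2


Expand and collect like terms; reduce coefficients mod 7:
x^0: 3·4 = 12 ≡ 5 (mod 7)
x^1: 3·6 + 5·4 = 38 ≡ 3 (mod 7)
x^2: 3·6 + 5·6 + 3·4 = 60 ≡ 4 (mod 7)
x^3: 5·6 + 3·6 = 48 ≡ 6 (mod 7)
x^4: 3·6 = 18 ≡ 4 (mod 7)
Result: 5 + 3x + 4x^2 + 6x^3 + 4x^4

f · g = 5 + 3x + 4x^2 + 6x^3 + 4x^4


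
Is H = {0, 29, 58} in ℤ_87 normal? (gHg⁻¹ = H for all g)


H = {0, 29, 58} in ℤ_87
ℤ_87 is abelian; every subgroup of an abelian group is normal

Yes, normal subgroup


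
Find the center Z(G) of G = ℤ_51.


Z(G) = {g ∈ G | gx = xg for all x ∈ G}
ℤ_51 is abelian, so Z(G) = G

Z(ℤ_51) = ℤ_51


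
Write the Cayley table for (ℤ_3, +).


Elements: {0, 1, 2}
Operation: addition mod 3
Entry (a, b) = (a + b) mod 3

Cayley table:
  | 0 | 1 | 2
0 | 0 | 1 | 2
1 | 1 | 2 | 0
2 | 2 | 0 | 1


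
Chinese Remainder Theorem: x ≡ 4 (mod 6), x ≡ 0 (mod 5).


m₁ = 6, m₂ = 5, gcd = 1, so CRT applies. M = m₁·m₂ = 30
Let M₁ = M/m₁ = 5, M₂ = M/m₂ = 6
Find y₁ ≡ M₁⁻¹ (mod m₁): 5⁻¹ ≡ 5 (mod 6)
Find y₂ ≡ M₂⁻¹ (mod m₂): 6⁻¹ ≡ 1 (mod 5)
x = a₁·M₁·y₁ + a₂·M₂·y₂ = 4·5·5 + 0·6·1 = 100
Reduce mod 30: x ≡ 10
Check: 10 mod 6 = 4 ✓, 10 mod 5 = 0 ✓

x ≡ 10 (mod 30)


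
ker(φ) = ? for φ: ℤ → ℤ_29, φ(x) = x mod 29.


Kernel = preimage of identity
ker(φ) = {x ∈ ℤ : x ≡ 0 (mod 29)} = 29ℤ = {0, ±29, ±58, ...}

ker(φ) = 29ℤ


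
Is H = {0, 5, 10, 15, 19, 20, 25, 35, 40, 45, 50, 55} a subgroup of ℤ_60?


Subgroup test for H = {0, 5, 10, 15, 19, 20, 25, 35, 40, 45, 50, 55} in (ℤ_60, +):
(1) 0 ∈ H? Yes
(2) Closure: for all a,b ∈ H, (a+b) mod 60 ∈ H? No  [counterexample: 5 + 19 = 24 ∉ H]
(3) Inverses: for all a ∈ H, -a mod 60 ∈ H? No

No, H is not a subgroup of ℤ_60


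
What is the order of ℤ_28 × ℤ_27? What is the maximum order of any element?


|ℤ_28 × ℤ_27| = 28 × 27 = 756
Max element order = lcm(28,27) = 756
Cyclic? Yes (gcd=1)

|ℤ_28×ℤ_27| = 756, max element order = 756


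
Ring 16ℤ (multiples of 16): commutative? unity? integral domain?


16ℤ is a commutative ring under +,× but has no multiplicative identity (1 ∉ 16ℤ); it has no zero divisors, but without unity it is not an integral domain
Commutative: Yes
Integral domain: No
Has unity: No

16ℤ (multiples of 16): Commutative=Yes, Unity=No


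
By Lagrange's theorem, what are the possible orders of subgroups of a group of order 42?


Lagrange's theorem: |H| divides |G|
|G| = 42
Divisors of 42: 1, 2, 3, 6, 7, 14, 21, 42

Possible subgroup orders: {1, 2, 3, 6, 7, 14, 21, 42}


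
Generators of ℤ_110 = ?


g generates ℤ_n iff gcd(g,n) = 1
Prime factors of 110: 2, 5, 11
Generators are g ∈ {1,...,109} not divisible by any of these primes.
Generators: {1, 3, 7, 9, 13, 17, 19, 21, 23, 27, 29, 31, 37, 39, 41, 43, 47, 49, 51, 53, 57, 59, 61, 63, 67, 69, 71, 73, 79, 81, 83, 87, 89, 91, 93, 97, 101, 103, 107, 109}
Number of generators = φ(110) = 40

Generators of ℤ_110 = {1, 3, 7, 9, 13, 17, 19, 21, 23, 27, 29, 31, 37, 39, 41, 43, 47, 49, 51, 53, 57, 59, 61, 63, 67, 69, 71, 73, 79, 81, 83, 87, 89, 91, 93, 97, 101, 103, 107, 109}


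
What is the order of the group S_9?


|S_n| = n! (number of permutations of n symbols)
|S_9| = 9! = 362880

|S_9| = 362880


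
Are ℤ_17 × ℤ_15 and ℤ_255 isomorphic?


Comparing ℤ_17 × ℤ_15 and ℤ_255:
gcd(17,15) = 1, so ℤ_17 × ℤ_15 ≅ ℤ_255 (CRT)

Yes, ℤ_17 × ℤ_15 ≅ ℤ_255


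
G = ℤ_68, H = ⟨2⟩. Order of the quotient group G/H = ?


|⟨2⟩| = n / gcd(2, 68) = 68 / 2 = 34
H is normal (ℤ_68 is abelian).
|G/H| = |G| / |H| = 68 / 34 = 2

|G/H| = 2


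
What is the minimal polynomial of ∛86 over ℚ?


∛86 satisfies x³ - 86 = 0, irreducible over ℚ (no rational root; 86 is not a perfect cube)

Minimal polynomial: x³ - 86


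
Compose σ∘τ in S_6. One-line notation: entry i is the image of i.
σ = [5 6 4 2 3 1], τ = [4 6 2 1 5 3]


σ∘τ: apply τ first, then σ
1 →τ 4 →σ 2
2 →τ 6 →σ 1
3 →τ 2 →σ 6
4 →τ 1 →σ 5
5 →τ 5 →σ 3
6 →τ 3 →σ 4

σ∘τ = [2 1 6 5 3 4]


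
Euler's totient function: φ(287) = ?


Factor n: 287 = 7 × 41
φ(n) = n · ∏(1 - 1/p) over distinct primes p | n
φ(287) = 287 · (1 - 1/7) · (1 - 1/41) = 240

φ(287) = 240


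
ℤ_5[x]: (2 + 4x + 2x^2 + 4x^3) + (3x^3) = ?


Add coefficients mod 5:
x^0: 2 + 0 = 2 (mod 5)
x^1: 4 + 0 = 4 (mod 5)
x^2: 2 + 0 = 2 (mod 5)
x^3: 4 + 3 = 2 (mod 5)
Result: 2 + 4x + 2x^2 + 2x^3

f + g = 2 + 4x + 2x^2 + 2x^3


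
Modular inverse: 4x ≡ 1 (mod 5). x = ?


Use the extended Euclidean algorithm to write 1 = 4·s + 5·t; then s mod 5 is the inverse.
Euclidean algorithm:
  4 = 0·5 + 4
  5 = 1·4 + 1
  4 = 4·1 + 0
gcd(4,5) = 1
Back-substitution gives: 4·(-1) + 5·(1) = 1
So 4⁻¹ ≡ -1 ≡ 4 (mod 5)
Check: 4 × 4 = 16 ≡ 1 (mod 5) ✓

4⁻¹ ≡ 4 (mod 5)


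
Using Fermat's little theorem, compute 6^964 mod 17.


Fermat's little theorem: if p is prime and gcd(a,p)=1, then a^(p-1) ≡ 1 (mod p)
p = 17 is prime, gcd(6,17) = 1
Reduce exponent: 964 mod 16 = 4
So 6^964 ≡ 6^4 (mod 17)
6^4 mod 17 = 4

6^964 ≡ 4 (mod 17)


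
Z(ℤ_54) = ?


Z(G) = {g ∈ G | gx = xg for all x ∈ G}
ℤ_54 is abelian, so Z(G) = G

Z(ℤ_54) = ℤ_54


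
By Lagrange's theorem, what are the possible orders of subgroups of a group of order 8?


Lagrange's theorem: |H| divides |G|
|G| = 8
Divisors of 8: 1, 2, 4, 8

Possible subgroup orders: {1, 2, 4, 8}


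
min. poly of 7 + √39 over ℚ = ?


Let α = 7 + √39. Then α - 7 = √39, so (α - 7)² = 39, giving α² - 14α + 10 = 0. Degree 2 and α ∉ ℚ, so this is the minimal polynomial.

Minimal polynomial: x² - 14x + 10


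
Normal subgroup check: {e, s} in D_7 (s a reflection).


H = {e, s} in D_7 (s a reflection)
r·s·r⁻¹ = sr⁻² ≠ s for n ≥ 3, so {e, s} is not closed under conjugation

No, not a normal subgroup


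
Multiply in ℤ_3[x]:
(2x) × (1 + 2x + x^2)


Expand and collect like terms; reduce coefficients mod 3:
x^0: 0·1 = 0 ≡ 0 (mod 3)
x^1: 0·2 + 2·1 = 2 ≡ 2 (mod 3)
x^2: 0·1 + 2·2 = 4 ≡ 1 (mod 3)
x^3: 2·1 = 2 ≡ 2 (mod 3)
Result: 2x + x^2 + 2x^3

f · g = 2x + x^2 + 2x^3


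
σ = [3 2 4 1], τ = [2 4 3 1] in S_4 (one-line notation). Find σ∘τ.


σ∘τ: apply τ first, then σ
1 →τ 2 →σ 2
2 →τ 4 →σ 1
3 →τ 3 →σ 4
4 →τ 1 →σ 3

σ∘τ = [2 1 4 3]


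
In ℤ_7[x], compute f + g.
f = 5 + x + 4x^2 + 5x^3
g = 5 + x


Add coefficients mod 7:
x^0: 5 + 5 = 3 (mod 7)
x^1: 1 + 1 = 2 (mod 7)
x^2: 4 + 0 = 4 (mod 7)
x^3: 5 + 0 = 5 (mod 7)
Result: 3 + 2x + 4x^2 + 5x^3

f + g = 3 + 2x + 4x^2 + 5x^3


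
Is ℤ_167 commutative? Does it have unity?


ℤ_167 is a commutative ring with unity 1; 167 is prime, so ℤ_167 is a field (hence an integral domain)
Commutative: Yes
Integral domain: Yes
Has unity: Yes

ℤ_167: Commutative=Yes, Unity=Yes


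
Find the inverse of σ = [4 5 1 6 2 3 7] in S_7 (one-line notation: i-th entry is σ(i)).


To find σ⁻¹, swap domain and range:
σ(1) = 4 → σ⁻¹(4) = 1
σ(2) = 5 → σ⁻¹(5) = 2
σ(3) = 1 → σ⁻¹(1) = 3
σ(4) = 6 → σ⁻¹(6) = 4
σ(5) = 2 → σ⁻¹(2) = 5
σ(6) = 3 → σ⁻¹(3) = 6
σ(7) = 7 → σ⁻¹(7) = 7

σ⁻¹ = [3 5 6 1 2 4 7]


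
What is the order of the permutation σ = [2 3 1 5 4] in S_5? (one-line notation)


Cycle decomposition: (1 2 3) (4 5)
Cycle lengths: 3, 2
Order = lcm(3, 2) = 6

ord(σ) = 6


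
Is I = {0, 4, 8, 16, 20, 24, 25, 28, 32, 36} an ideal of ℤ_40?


Check ideal conditions for I = {0, 4, 8, 16, 20, 24, 25, 28, 32, 36} in ℤ_40:
(1) I is an additive subgroup? No
(2) For r ∈ ℤ_40 and a ∈ I: r·a ∈ I? No  [counterexample: r=2, a=25, r·a mod 40 = 10 ∉ I]

No, I is not an ideal of ℤ_40


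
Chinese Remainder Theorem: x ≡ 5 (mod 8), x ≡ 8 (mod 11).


m₁ = 8, m₂ = 11, gcd = 1, so CRT applies. M = m₁·m₂ = 88
Let M₁ = M/m₁ = 11, M₂ = M/m₂ = 8
Find y₁ ≡ M₁⁻¹ (mod m₁): 11⁻¹ ≡ 3 (mod 8)
Find y₂ ≡ M₂⁻¹ (mod m₂): 8⁻¹ ≡ 7 (mod 11)
x = a₁·M₁·y₁ + a₂·M₂·y₂ = 5·11·3 + 8·8·7 = 613
Reduce mod 88: x ≡ 85
Check: 85 mod 8 = 5 ✓, 85 mod 11 = 8 ✓

x ≡ 85 (mod 88)


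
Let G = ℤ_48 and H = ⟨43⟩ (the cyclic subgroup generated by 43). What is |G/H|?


|⟨43⟩| = n / gcd(43, 48) = 48 / 1 = 48
H is normal (ℤ_48 is abelian).
|G/H| = |G| / |H| = 48 / 48 = 1

|G/H| = 1


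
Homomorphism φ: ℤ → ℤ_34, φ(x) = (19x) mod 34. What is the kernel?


Kernel = preimage of identity
ker(φ) = {x ∈ ℤ : 19x ≡ 0 (mod 34)}. gcd(19,34) = 1, so 19x ≡ 0 (mod 34) ⟺ x ≡ 0 (mod 34/1 = 34). Hence ker(φ) = 34ℤ

ker(φ) = 34ℤ


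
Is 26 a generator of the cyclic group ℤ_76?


g generates ℤ_n iff gcd(g, n) = 1
gcd(26, 76) = 2
Since gcd = 2 ≠ 1, ⟨26⟩ has order 38 < 76, so 26 is not a generator.

No, 26 does not generate ℤ_76


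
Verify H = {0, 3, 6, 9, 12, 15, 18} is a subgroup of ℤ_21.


Subgroup test for H = {0, 3, 6, 9, 12, 15, 18} in (ℤ_21, +):
(1) 0 ∈ H? Yes
(2) Closure: for all a,b ∈ H, (a+b) mod 21 ∈ H? Yes
(3) Inverses: for all a ∈ H, -a mod 21 ∈ H? Yes

Yes, H is a subgroup of ℤ_21


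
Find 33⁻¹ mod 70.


Use the extended Euclidean algorithm to write 1 = 33·s + 70·t; then s mod 70 is the inverse.
Euclidean algorithm:
  33 = 0·70 + 33
  70 = 2·33 + 4
  33 = 8·4 + 1
  4 = 4·1 + 0
gcd(33,70) = 1
Back-substitution gives: 33·(17) + 70·(-8) = 1
So 33⁻¹ ≡ 17 ≡ 17 (mod 70)
Check: 33 × 17 = 561 ≡ 1 (mod 70) ✓

33⁻¹ ≡ 17 (mod 70)


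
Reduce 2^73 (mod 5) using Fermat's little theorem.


Fermat's little theorem: if p is prime and gcd(a,p)=1, then a^(p-1) ≡ 1 (mod p)
p = 5 is prime, gcd(2,5) = 1
Reduce exponent: 73 mod 4 = 1
So 2^73 ≡ 2^1 (mod 5)
2^1 mod 5 = 2

2^73 ≡ 2 (mod 5)


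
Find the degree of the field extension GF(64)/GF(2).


GF(64) = GF(2^6), so the extension degree is 6

[GF(64)/GF(2)] = 6


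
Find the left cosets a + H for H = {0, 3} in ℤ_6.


H = {0, 3}, |H| = 2
Number of cosets = |G|/|H| = 6/2 = 3
0 + H = {0, 3}
1 + H = {1, 4}
2 + H = {2, 5}

Cosets: 0+H={0,3}; 1+H={1,4}; 2+H={2,5}


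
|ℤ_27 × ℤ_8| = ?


|A × B| = |A| · |B|
|ℤ_27 × ℤ_8| = 27 × 8 = 216

|ℤ_27 × ℤ_8| = 216


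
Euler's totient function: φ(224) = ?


Factor n: 224 = 2^5 × 7
φ(n) = n · ∏(1 - 1/p) over distinct primes p | n
φ(224) = 224 · (1 - 1/2) · (1 - 1/7) = 96

φ(224) = 96


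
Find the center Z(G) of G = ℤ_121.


Z(G) = {g ∈ G | gx = xg for all x ∈ G}
ℤ_121 is abelian, so Z(G) = G

Z(ℤ_121) = ℤ_121


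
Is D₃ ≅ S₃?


Comparing D₃ and S₃:
Both are the unique non-abelian group of order 6

Yes, D₃ ≅ S₃


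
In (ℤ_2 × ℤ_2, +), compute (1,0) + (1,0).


Operation: componentwise addition mod (2, 2)
(1,0) + (1,0) = ((a₁+b₁) mod 2, (a₂+b₂) mod 2) with a = (1,0), b = (1,0)

(1,0) + (1,0) = (0,0)


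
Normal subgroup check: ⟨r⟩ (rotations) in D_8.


H = ⟨r⟩ (rotations) in D_8
The rotation subgroup ⟨r⟩ has index 2 in D_8, so it is normal

Yes, normal subgroup


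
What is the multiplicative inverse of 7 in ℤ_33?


Use the extended Euclidean algorithm to write 1 = 7·s + 33·t; then s mod 33 is the inverse.
Euclidean algorithm:
  7 = 0·33 + 7
  33 = 4·7 + 5
  7 = 1·5 + 2
  5 = 2·2 + 1
  2 = 2·1 + 0
gcd(7,33) = 1
Back-substitution gives: 7·(-14) + 33·(3) = 1
So 7⁻¹ ≡ -14 ≡ 19 (mod 33)
Check: 7 × 19 = 133 ≡ 1 (mod 33) ✓

7⁻¹ ≡ 19 (mod 33)


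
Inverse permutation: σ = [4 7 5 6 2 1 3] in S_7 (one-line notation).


To find σ⁻¹, swap domain and range:
σ(1) = 4 → σ⁻¹(4) = 1
σ(2) = 7 → σ⁻¹(7) = 2
σ(3) = 5 → σ⁻¹(5) = 3
σ(4) = 6 → σ⁻¹(6) = 4
σ(5) = 2 → σ⁻¹(2) = 5
σ(6) = 1 → σ⁻¹(1) = 6
σ(7) = 3 → σ⁻¹(3) = 7

σ⁻¹ = [6 5 7 1 3 4 2]


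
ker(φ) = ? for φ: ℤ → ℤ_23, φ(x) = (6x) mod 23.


Kernel = preimage of identity
ker(φ) = {x ∈ ℤ : 6x ≡ 0 (mod 23)}. gcd(6,23) = 1, so 6x ≡ 0 (mod 23) ⟺ x ≡ 0 (mod 23/1 = 23). Hence ker(φ) = 23ℤ

ker(φ) = 23ℤ


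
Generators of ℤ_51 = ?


g generates ℤ_n iff gcd(g,n) = 1
Prime factors of 51: 3, 17
Generators are g ∈ {1,...,50} not divisible by any of these primes.
Generators: {1, 2, 4, 5, 7, 8, 10, 11, 13, 14, 16, 19, 20, 22, 23, 25, 26, 28, 29, 31, 32, 35, 37, 38, 40, 41, 43, 44, 46, 47, 49, 50}
Number of generators = φ(51) = 32

Generators of ℤ_51 = {1, 2, 4, 5, 7, 8, 10, 11, 13, 14, 16, 19, 20, 22, 23, 25, 26, 28, 29, 31, 32, 35, 37, 38, 40, 41, 43, 44, 46, 47, 49, 50}


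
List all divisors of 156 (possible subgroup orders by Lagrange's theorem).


Lagrange's theorem: |H| divides |G|
|G| = 156
Divisors of 156: 1, 2, 3, 4, 6, 12, 13, 26, 39, 52, 78, 156

Possible subgroup orders: {1, 2, 3, 4, 6, 12, 13, 26, 39, 52, 78, 156}


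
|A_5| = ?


|A_n| = n!/2 (even permutations)
|A_5| = 5!/2 = 120/2 = 60

|A_5| = 60


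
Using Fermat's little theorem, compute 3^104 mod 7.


Fermat's little theorem: if p is prime and gcd(a,p)=1, then a^(p-1) ≡ 1 (mod p)
p = 7 is prime, gcd(3,7) = 1
Reduce exponent: 104 mod 6 = 2
So 3^104 ≡ 3^2 (mod 7)
3^2 mod 7 = 2

3^104 ≡ 2 (mod 7)


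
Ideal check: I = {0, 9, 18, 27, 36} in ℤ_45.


Check ideal conditions for I = {0, 9, 18, 27, 36} in ℤ_45:
(1) I is an additive subgroup? Yes
(2) For r ∈ ℤ_45 and a ∈ I: r·a ∈ I? Yes

Yes, I is an ideal of ℤ_45


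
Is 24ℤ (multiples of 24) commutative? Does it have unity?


24ℤ is a commutative ring under +,× but has no multiplicative identity (1 ∉ 24ℤ); it has no zero divisors, but without unity it is not an integral domain
Commutative: Yes
Integral domain: No
Has unity: No

24ℤ (multiples of 24): Commutative=Yes, Unity=No


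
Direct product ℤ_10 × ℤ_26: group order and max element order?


|ℤ_10 × ℤ_26| = 10 × 26 = 260
Max element order = lcm(10,26) = 130
Cyclic? No (gcd=2)

|ℤ_10×ℤ_26| = 260, max element order = 130


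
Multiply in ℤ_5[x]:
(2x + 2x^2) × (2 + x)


Expand and collect like terms; reduce coefficients mod 5:
x^0: 0·2 = 0 ≡ 0 (mod 5)
x^1: 0·1 + 2·2 = 4 ≡ 4 (mod 5)
x^2: 2·1 + 2·2 = 6 ≡ 1 (mod 5)
x^3: 2·1 = 2 ≡ 2 (mod 5)
Result: 4x + x^2 + 2x^3

f · g = 4x + x^2 + 2x^3


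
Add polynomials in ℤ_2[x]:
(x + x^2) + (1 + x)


Add coefficients mod 2:
x^0: 0 + 1 = 1 (mod 2)
x^1: 1 + 1 = 0 (mod 2)
x^2: 1 + 0 = 1 (mod 2)
Result: 1 + x^2

f + g = 1 + x^2


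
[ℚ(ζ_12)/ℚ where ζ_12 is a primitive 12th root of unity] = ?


[ℚ(ζ_n):ℚ] = deg Φ_n(x) = φ(n). Here φ(12) = 4

[ℚ(ζ_12)/ℚ where ζ_12 is a primitive 12th root of unity] = 4


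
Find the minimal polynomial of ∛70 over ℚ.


∛70 satisfies x³ - 70 = 0, irreducible over ℚ (no rational root; 70 is not a perfect cube)

Minimal polynomial: x³ - 70


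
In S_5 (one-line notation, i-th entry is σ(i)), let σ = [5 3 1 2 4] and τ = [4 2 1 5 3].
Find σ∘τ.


σ∘τ: apply τ first, then σ
1 →τ 4 →σ 2
2 →τ 2 →σ 3
3 →τ 1 →σ 5
4 →τ 5 →σ 4
5 →τ 3 →σ 1

σ∘τ = [2 3 5 4 1]


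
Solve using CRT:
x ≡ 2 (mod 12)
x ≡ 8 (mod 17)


m₁ = 12, m₂ = 17, gcd = 1, so CRT applies. M = m₁·m₂ = 204
Let M₁ = M/m₁ = 17, M₂ = M/m₂ = 12
Find y₁ ≡ M₁⁻¹ (mod m₁): 17⁻¹ ≡ 5 (mod 12)
Find y₂ ≡ M₂⁻¹ (mod m₂): 12⁻¹ ≡ 10 (mod 17)
x = a₁·M₁·y₁ + a₂·M₂·y₂ = 2·17·5 + 8·12·10 = 1130
Reduce mod 204: x ≡ 110
Check: 110 mod 12 = 2 ✓, 110 mod 17 = 8 ✓

x ≡ 110 (mod 204)


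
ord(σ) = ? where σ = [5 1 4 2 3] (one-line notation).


Cycle decomposition: (1 5 3 4 2)
Cycle lengths: 5
Order = lcm(5) = 5

ord(σ) = 5


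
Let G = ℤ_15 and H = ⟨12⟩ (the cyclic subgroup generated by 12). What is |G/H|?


|⟨12⟩| = n / gcd(12, 15) = 15 / 3 = 5
H is normal (ℤ_15 is abelian).
|G/H| = |G| / |H| = 15 / 5 = 3

|G/H| = 3


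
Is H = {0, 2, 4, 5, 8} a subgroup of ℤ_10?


Subgroup test for H = {0, 2, 4, 5, 8} in (ℤ_10, +):
(1) 0 ∈ H? Yes
(2) Closure: for all a,b ∈ H, (a+b) mod 10 ∈ H? No  [counterexample: 2 + 4 = 6 ∉ H]
(3) Inverses: for all a ∈ H, -a mod 10 ∈ H? No

No, H is not a subgroup of ℤ_10


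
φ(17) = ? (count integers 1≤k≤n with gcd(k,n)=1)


φ(n) = count of k ∈ {1,...,n} with gcd(k,n)=1
Coprimes to 17: {1, 2, 3, 4, 5, 6, 7, 8, 9, 10, 11, 12, 13, 14, 15, 16}
Count: 16

φ(17) = 16


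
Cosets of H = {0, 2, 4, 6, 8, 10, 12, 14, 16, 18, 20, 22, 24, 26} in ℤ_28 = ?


H = {0, 2, 4, 6, 8, 10, 12, 14, 16, 18, 20, 22, 24, 26}, |H| = 14
Number of cosets = |G|/|H| = 28/14 = 2
0 + H = {0, 2, 4, 6, 8, 10, 12, 14, 16, 18, 20, 22, 24, 26}
1 + H = {1, 3, 5, 7, 9, 11, 13, 15, 17, 19, 21, 23, 25, 27}

Cosets: 0+H={0,2,4,6,8,10,12,14,16,18,20,22,24,26}; 1+H={1,3,5,7,9,11,13,15,17,19,21,23,25,27}


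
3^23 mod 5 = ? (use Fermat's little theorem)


Fermat's little theorem: if p is prime and gcd(a,p)=1, then a^(p-1) ≡ 1 (mod p)
p = 5 is prime, gcd(3,5) = 1
Reduce exponent: 23 mod 4 = 3
So 3^23 ≡ 3^3 (mod 5)
3^3 mod 5 = 2

3^23 ≡ 2 (mod 5)


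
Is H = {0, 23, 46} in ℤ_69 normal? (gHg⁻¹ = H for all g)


H = {0, 23, 46} in ℤ_69
ℤ_69 is abelian; every subgroup of an abelian group is normal

Yes, normal subgroup


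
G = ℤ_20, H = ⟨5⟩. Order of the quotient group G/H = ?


|⟨5⟩| = n / gcd(5, 20) = 20 / 5 = 4
H is normal (ℤ_20 is abelian).
|G/H| = |G| / |H| = 20 / 4 = 5

|G/H| = 5


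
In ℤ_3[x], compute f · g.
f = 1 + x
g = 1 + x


Expand and collect like terms; reduce coefficients mod 3:
x^0: 1·1 = 1 ≡ 1 (mod 3)
x^1: 1·1 + 1·1 = 2 ≡ 2 (mod 3)
x^2: 1·1 = 1 ≡ 1 (mod 3)
Result: 1 + 2x + x^2

f · g = 1 + 2x + x^2


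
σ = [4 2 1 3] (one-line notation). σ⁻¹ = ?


To find σ⁻¹, swap domain and range:
σ(1) = 4 → σ⁻¹(4) = 1
σ(2) = 2 → σ⁻¹(2) = 2
σ(3) = 1 → σ⁻¹(1) = 3
σ(4) = 3 → σ⁻¹(3) = 4

σ⁻¹ = [3 2 4 1]


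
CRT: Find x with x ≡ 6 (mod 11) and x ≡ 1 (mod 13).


m₁ = 11, m₂ = 13, gcd = 1, so CRT applies. M = m₁·m₂ = 143
Let M₁ = M/m₁ = 13, M₂ = M/m₂ = 11
Find y₁ ≡ M₁⁻¹ (mod m₁): 13⁻¹ ≡ 6 (mod 11)
Find y₂ ≡ M₂⁻¹ (mod m₂): 11⁻¹ ≡ 6 (mod 13)
x = a₁·M₁·y₁ + a₂·M₂·y₂ = 6·13·6 + 1·11·6 = 534
Reduce mod 143: x ≡ 105
Check: 105 mod 11 = 6 ✓, 105 mod 13 = 1 ✓

x ≡ 105 (mod 143)


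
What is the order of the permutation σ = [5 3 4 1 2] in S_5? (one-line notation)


Cycle decomposition: (1 5 2 3 4)
Cycle lengths: 5
Order = lcm(5) = 5

ord(σ) = 5


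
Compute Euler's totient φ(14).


φ(n) = count of k ∈ {1,...,n} with gcd(k,n)=1
Coprimes to 14: {1, 3, 5, 9, 11, 13}
Count: 6

φ(14) = 6


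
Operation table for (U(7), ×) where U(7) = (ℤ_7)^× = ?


Elements: {1, 2, 3, 4, 5, 6}
Operation: multiplication mod 7
Entry (a, b) = (a × b) mod 7

Cayley table:
  | 1 | 2 | 3 | 4 | 5 | 6
1 | 1 | 2 | 3 | 4 | 5 | 6
2 | 2 | 4 | 6 | 1 | 3 | 5
3 | 3 | 6 | 2 | 5 | 1 | 4
4 | 4 | 1 | 5 | 2 | 6 | 3
5 | 5 | 3 | 1 | 6 | 4 | 2
6 | 6 | 5 | 4 | 3 | 2 | 1


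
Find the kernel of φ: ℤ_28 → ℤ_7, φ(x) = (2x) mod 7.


Kernel = preimage of identity
ker(φ) = {x ∈ ℤ_28 : 2x ≡ 0 (mod 7)}. Since 7 | 28, φ is well-defined. The kernel is the cyclic subgroup ⟨7⟩ of ℤ_28 (order 4), i.e. {0, 7, 14, 21}

ker(φ) = {0, 7, 14, 21}


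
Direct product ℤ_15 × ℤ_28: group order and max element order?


|ℤ_15 × ℤ_28| = 15 × 28 = 420
Max element order = lcm(15,28) = 420
Cyclic? Yes (gcd=1)

|ℤ_15×ℤ_28| = 420, max element order = 420


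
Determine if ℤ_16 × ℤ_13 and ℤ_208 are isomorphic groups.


Comparing ℤ_16 × ℤ_13 and ℤ_208:
gcd(16,13) = 1, so ℤ_16 × ℤ_13 ≅ ℤ_208 (CRT)

Yes, ℤ_16 × ℤ_13 ≅ ℤ_208


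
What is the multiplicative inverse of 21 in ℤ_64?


Use the extended Euclidean algorithm to write 1 = 21·s + 64·t; then s mod 64 is the inverse.
Euclidean algorithm:
  21 = 0·64 + 21
  64 = 3·21 + 1
  21 = 21·1 + 0
gcd(21,64) = 1
Back-substitution gives: 21·(-3) + 64·(1) = 1
So 21⁻¹ ≡ -3 ≡ 61 (mod 64)
Check: 21 × 61 = 1281 ≡ 1 (mod 64) ✓

21⁻¹ ≡ 61 (mod 64)


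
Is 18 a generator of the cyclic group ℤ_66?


g generates ℤ_n iff gcd(g, n) = 1
gcd(18, 66) = 6
Since gcd = 6 ≠ 1, ⟨18⟩ has order 11 < 66, so 18 is not a generator.

No, 18 does not generate ℤ_66


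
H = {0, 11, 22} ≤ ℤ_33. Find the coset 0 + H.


0 + H = {0 + h (mod 33) : h ∈ H}
0+0=0, 0+11=11, 0+22=22

0 + H = {0, 11, 22}


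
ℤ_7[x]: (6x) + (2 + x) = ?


Add coefficients mod 7:
x^0: 0 + 2 = 2 (mod 7)
x^1: 6 + 1 = 0 (mod 7)
Result: 2

f + g = 2


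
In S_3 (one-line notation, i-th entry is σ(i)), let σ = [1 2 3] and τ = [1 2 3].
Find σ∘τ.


σ∘τ: apply τ first, then σ
1 →τ 1 →σ 1
2 →τ 2 →σ 2
3 →τ 3 →σ 3

σ∘τ = [1 2 3]


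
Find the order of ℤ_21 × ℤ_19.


|A × B| = |A| · |B|
|ℤ_21 × ℤ_19| = 21 × 19 = 399

|ℤ_21 × ℤ_19| = 399


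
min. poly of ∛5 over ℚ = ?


∛5 satisfies x³ - 5 = 0, irreducible over ℚ (no rational root; 5 is not a perfect cube)

Minimal polynomial: x³ - 5


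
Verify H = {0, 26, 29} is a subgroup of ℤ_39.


Subgroup test for H = {0, 26, 29} in (ℤ_39, +):
(1) 0 ∈ H? Yes
(2) Closure: for all a,b ∈ H, (a+b) mod 39 ∈ H? No  [counterexample: 26 + 26 = 13 ∉ H]
(3) Inverses: for all a ∈ H, -a mod 39 ∈ H? No

No, H is not a subgroup of ℤ_39


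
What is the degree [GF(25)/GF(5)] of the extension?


GF(25) = GF(5^2), so the extension degree is 2

[GF(25)/GF(5)] = 2


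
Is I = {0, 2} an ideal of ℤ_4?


Check ideal conditions for I = {0, 2} in ℤ_4:
(1) I is an additive subgroup? Yes
(2) For r ∈ ℤ_4 and a ∈ I: r·a ∈ I? Yes

Yes, I is an ideal of ℤ_4


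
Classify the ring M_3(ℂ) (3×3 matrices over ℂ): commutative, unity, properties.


Matrix multiplication is non-commutative for n ≥ 2; the identity matrix I is the unity; singular matrices give zero divisors, so not an integral domain
Commutative: No
Integral domain: No
Has unity: Yes

M_3(ℂ) (3×3 matrices over ℂ): Commutative=No, Unity=Yes


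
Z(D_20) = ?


Z(G) = {g ∈ G | gx = xg for all x ∈ G}
For even n, Z(D_n) = {e, r^(n/2)}: the 180° rotation r^10 commutes with every reflection and rotation

Z(D_20) = {e, r^10}


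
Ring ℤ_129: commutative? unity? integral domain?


ℤ_129 is a commutative ring with unity 1; 129 = 3×43 is composite, so 3·43 ≡ 0 gives zero divisors (not an integral domain)
Commutative: Yes
Integral domain: No
Has unity: Yes

ℤ_129: Commutative=Yes, Unity=Yes


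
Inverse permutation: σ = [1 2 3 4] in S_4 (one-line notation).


To find σ⁻¹, swap domain and range:
σ(1) = 1 → σ⁻¹(1) = 1
σ(2) = 2 → σ⁻¹(2) = 2
σ(3) = 3 → σ⁻¹(3) = 3
σ(4) = 4 → σ⁻¹(4) = 4

σ⁻¹ = [1 2 3 4]


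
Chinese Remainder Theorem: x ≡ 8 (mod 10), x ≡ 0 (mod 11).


m₁ = 10, m₂ = 11, gcd = 1, so CRT applies. M = m₁·m₂ = 110
Let M₁ = M/m₁ = 11, M₂ = M/m₂ = 10
Find y₁ ≡ M₁⁻¹ (mod m₁): 11⁻¹ ≡ 1 (mod 10)
Find y₂ ≡ M₂⁻¹ (mod m₂): 10⁻¹ ≡ 10 (mod 11)
x = a₁·M₁·y₁ + a₂·M₂·y₂ = 8·11·1 + 0·10·10 = 88
Reduce mod 110: x ≡ 88
Check: 88 mod 10 = 8 ✓, 88 mod 11 = 0 ✓

x ≡ 88 (mod 110)


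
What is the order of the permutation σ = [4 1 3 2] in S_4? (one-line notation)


Cycle decomposition: (1 4 2)
Cycle lengths: 3
Order = lcm(3) = 3

ord(σ) = 3


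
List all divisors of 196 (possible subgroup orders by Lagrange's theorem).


Lagrange's theorem: |H| divides |G|
|G| = 196
Divisors of 196: 1, 2, 4, 7, 14, 28, 49, 98, 196

Possible subgroup orders: {1, 2, 4, 7, 14, 28, 49, 98, 196}


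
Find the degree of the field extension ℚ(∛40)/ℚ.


∛40 has minimal polynomial x³ - 40 (irreducible over ℚ since 40 is not a perfect cube)

[ℚ(∛40)/ℚ] = 3


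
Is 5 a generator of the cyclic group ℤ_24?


g generates ℤ_n iff gcd(g, n) = 1
gcd(5, 24) = 1
Since gcd = 1, 5 is a generator.

Yes, 5 generates ℤ_24


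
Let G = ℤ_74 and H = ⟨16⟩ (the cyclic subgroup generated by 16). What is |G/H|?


|⟨16⟩| = n / gcd(16, 74) = 74 / 2 = 37
H is normal (ℤ_74 is abelian).
|G/H| = |G| / |H| = 74 / 37 = 2

|G/H| = 2


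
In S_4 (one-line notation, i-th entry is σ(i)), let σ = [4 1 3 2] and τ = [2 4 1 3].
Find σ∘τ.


σ∘τ: apply τ first, then σ
1 →τ 2 →σ 1
2 →τ 4 →σ 2
3 →τ 1 →σ 4
4 →τ 3 →σ 3

σ∘τ = [1 2 4 3]


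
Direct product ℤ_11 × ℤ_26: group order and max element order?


|ℤ_11 × ℤ_26| = 11 × 26 = 286
Max element order = lcm(11,26) = 286
Cyclic? Yes (gcd=1)

|ℤ_11×ℤ_26| = 286, max element order = 286


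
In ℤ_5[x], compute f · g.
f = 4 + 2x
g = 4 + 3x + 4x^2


Expand and collect like terms; reduce coefficients mod 5:
x^0: 4·4 = 16 ≡ 1 (mod 5)
x^1: 4·3 + 2·4 = 20 ≡ 0 (mod 5)
x^2: 4·4 + 2·3 = 22 ≡ 2 (mod 5)
x^3: 2·4 = 8 ≡ 3 (mod 5)
Result: 1 + 2x^2 + 3x^3

f · g = 1 + 2x^2 + 3x^3


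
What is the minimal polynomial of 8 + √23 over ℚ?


Let α = 8 + √23. Then α - 8 = √23, so (α - 8)² = 23, giving α² - 16α + 41 = 0. Degree 2 and α ∉ ℚ, so this is the minimal polynomial.

Minimal polynomial: x² - 16x + 41


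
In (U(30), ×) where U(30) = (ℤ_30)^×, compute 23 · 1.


Operation: multiplication mod 30
23 · 1 = (a × b) mod 30 with a = 23, b = 1

23 · 1 = 23


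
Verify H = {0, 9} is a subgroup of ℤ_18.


Subgroup test for H = {0, 9} in (ℤ_18, +):
(1) 0 ∈ H? Yes
(2) Closure: for all a,b ∈ H, (a+b) mod 18 ∈ H? Yes
(3) Inverses: for all a ∈ H, -a mod 18 ∈ H? Yes

Yes, H is a subgroup of ℤ_18


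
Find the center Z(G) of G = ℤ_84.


Z(G) = {g ∈ G | gx = xg for all x ∈ G}
ℤ_84 is abelian, so Z(G) = G

Z(ℤ_84) = ℤ_84


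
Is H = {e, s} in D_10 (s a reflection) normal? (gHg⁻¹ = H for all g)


H = {e, s} in D_10 (s a reflection)
r·s·r⁻¹ = sr⁻² ≠ s for n ≥ 3, so {e, s} is not closed under conjugation

No, not a normal subgroup


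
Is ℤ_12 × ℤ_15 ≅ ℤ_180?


Comparing ℤ_12 × ℤ_15 and ℤ_180:
gcd(12,15) = 3 ≠ 1. Max element order in ℤ_12×ℤ_15 is lcm(12,15) = 60 < 180, so it has no element of order 180

No, ℤ_12 × ℤ_15 ≇ ℤ_180


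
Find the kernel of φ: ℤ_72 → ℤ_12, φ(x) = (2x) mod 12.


Kernel = preimage of identity
ker(φ) = {x ∈ ℤ_72 : 2x ≡ 0 (mod 12)}. Since 12 | 72, φ is well-defined. The kernel is the cyclic subgroup ⟨6⟩ of ℤ_72 (order 12), i.e. {0, 6, 12, 18, 24, 30, 36, 42, 48, 54, 60, 66}

ker(φ) = {0, 6, 12, 18, 24, 30, 36, 42, 48, 54, 60, 66}


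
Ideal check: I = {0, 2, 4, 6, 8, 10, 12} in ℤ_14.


Check ideal conditions for I = {0, 2, 4, 6, 8, 10, 12} in ℤ_14:
(1) I is an additive subgroup? Yes
(2) For r ∈ ℤ_14 and a ∈ I: r·a ∈ I? Yes

Yes, I is an ideal of ℤ_14


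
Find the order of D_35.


|D_n| = 2n (n rotations and n reflections)
|D_35| = 2×35 = 70

|D_35| = 70


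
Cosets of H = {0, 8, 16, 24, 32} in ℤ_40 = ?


H = {0, 8, 16, 24, 32}, |H| = 5
Number of cosets = |G|/|H| = 40/5 = 8
0 + H = {0, 8, 16, 24, 32}
1 + H = {1, 9, 17, 25, 33}
2 + H = {2, 10, 18, 26, 34}
3 + H = {3, 11, 19, 27, 35}
4 + H = {4, 12, 20, 28, 36}
5 + H = {5, 13, 21, 29, 37}
6 + H = {6, 14, 22, 30, 38}
7 + H = {7, 15, 23, 31, 39}

Cosets: 0+H={0,8,16,24,32}; 1+H={1,9,17,25,33}; 2+H={2,10,18,26,34}; 3+H={3,11,19,27,35}; 4+H={4,12,20,28,36}; 5+H={5,13,21,29,37}; 6+H={6,14,22,30,38}; 7+H={7,15,23,31,39}


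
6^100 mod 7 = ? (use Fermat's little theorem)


Fermat's little theorem: if p is prime and gcd(a,p)=1, then a^(p-1) ≡ 1 (mod p)
p = 7 is prime, gcd(6,7) = 1
Reduce exponent: 100 mod 6 = 4
So 6^100 ≡ 6^4 (mod 7)
6^4 mod 7 = 1

6^100 ≡ 1 (mod 7)


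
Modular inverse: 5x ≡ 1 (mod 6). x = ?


Use the extended Euclidean algorithm to write 1 = 5·s + 6·t; then s mod 6 is the inverse.
Euclidean algorithm:
  5 = 0·6 + 5
  6 = 1·5 + 1
  5 = 5·1 + 0
gcd(5,6) = 1
Back-substitution gives: 5·(-1) + 6·(1) = 1
So 5⁻¹ ≡ -1 ≡ 5 (mod 6)
Check: 5 × 5 = 25 ≡ 1 (mod 6) ✓

5⁻¹ ≡ 5 (mod 6)


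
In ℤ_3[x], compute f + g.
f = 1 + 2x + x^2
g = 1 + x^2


Add coefficients mod 3:
x^0: 1 + 1 = 2 (mod 3)
x^1: 2 + 0 = 2 (mod 3)
x^2: 1 + 1 = 2 (mod 3)
Result: 2 + 2x + 2x^2

f + g = 2 + 2x + 2x^2


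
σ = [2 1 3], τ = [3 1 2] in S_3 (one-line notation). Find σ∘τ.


σ∘τ: apply τ first, then σ
1 →τ 3 →σ 3
2 →τ 1 →σ 2
3 →τ 2 →σ 1

σ∘τ = [3 2 1]


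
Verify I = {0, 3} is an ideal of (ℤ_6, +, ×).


Check ideal conditions for I = {0, 3} in ℤ_6:
(1) I is an additive subgroup? Yes
(2) For r ∈ ℤ_6 and a ∈ I: r·a ∈ I? Yes

Yes, I is an ideal of ℤ_6


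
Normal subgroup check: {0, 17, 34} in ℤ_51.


H = {0, 17, 34} in ℤ_51
ℤ_51 is abelian; every subgroup of an abelian group is normal

Yes, normal subgroup


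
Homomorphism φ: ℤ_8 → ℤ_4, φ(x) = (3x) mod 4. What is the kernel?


Kernel = preimage of identity
ker(φ) = {x ∈ ℤ_8 : 3x ≡ 0 (mod 4)}. Since 4 | 8, φ is well-defined. The kernel is the cyclic subgroup ⟨4⟩ of ℤ_8 (order 2), i.e. {0, 4}

ker(φ) = {0, 4}


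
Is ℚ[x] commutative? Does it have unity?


Polynomial ring over ℚ (an integral domain) is a commutative integral domain with unity 1
Commutative: Yes
Integral domain: Yes
Has unity: Yes

ℚ[x]: Commutative=Yes, Unity=Yes


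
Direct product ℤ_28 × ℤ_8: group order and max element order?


|ℤ_28 × ℤ_8| = 28 × 8 = 224
Max element order = lcm(28,8) = 56
Cyclic? No (gcd=4)

|ℤ_28×ℤ_8| = 224, max element order = 56


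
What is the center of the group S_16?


Z(G) = {g ∈ G | gx = xg for all x ∈ G}
S_n is non-abelian for n ≥ 3; Z(S_16) is trivial

Z(S_16) = {e}


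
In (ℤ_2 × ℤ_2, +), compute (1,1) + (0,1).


Operation: componentwise addition mod (2, 2)
(1,1) + (0,1) = ((a₁+b₁) mod 2, (a₂+b₂) mod 2) with a = (1,1), b = (0,1)

(1,1) + (0,1) = (1,0)


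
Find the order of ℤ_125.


ℤ_n has n elements.

|ℤ_125| = 125


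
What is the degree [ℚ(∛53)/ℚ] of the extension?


∛53 has minimal polynomial x³ - 53 (irreducible over ℚ since 53 is not a perfect cube)

[ℚ(∛53)/ℚ] = 3


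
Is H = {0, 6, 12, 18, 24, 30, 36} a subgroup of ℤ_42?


Subgroup test for H = {0, 6, 12, 18, 24, 30, 36} in (ℤ_42, +):
(1) 0 ∈ H? Yes
(2) Closure: for all a,b ∈ H, (a+b) mod 42 ∈ H? Yes
(3) Inverses: for all a ∈ H, -a mod 42 ∈ H? Yes

Yes, H is a subgroup of ℤ_42


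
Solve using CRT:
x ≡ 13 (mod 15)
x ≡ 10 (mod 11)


m₁ = 15, m₂ = 11, gcd = 1, so CRT applies. M = m₁·m₂ = 165
Let M₁ = M/m₁ = 11, M₂ = M/m₂ = 15
Find y₁ ≡ M₁⁻¹ (mod m₁): 11⁻¹ ≡ 11 (mod 15)
Find y₂ ≡ M₂⁻¹ (mod m₂): 15⁻¹ ≡ 3 (mod 11)
x = a₁·M₁·y₁ + a₂·M₂·y₂ = 13·11·11 + 10·15·3 = 2023
Reduce mod 165: x ≡ 43
Check: 43 mod 15 = 13 ✓, 43 mod 11 = 10 ✓

x ≡ 43 (mod 165)


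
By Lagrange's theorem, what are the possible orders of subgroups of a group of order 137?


Lagrange's theorem: |H| divides |G|
|G| = 137
Divisors of 137: 1, 137

Possible subgroup orders: {1, 137}


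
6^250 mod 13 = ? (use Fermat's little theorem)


Fermat's little theorem: if p is prime and gcd(a,p)=1, then a^(p-1) ≡ 1 (mod p)
p = 13 is prime, gcd(6,13) = 1
Reduce exponent: 250 mod 12 = 10
So 6^250 ≡ 6^10 (mod 13)
6^10 mod 13 = 4

6^250 ≡ 4 (mod 13)


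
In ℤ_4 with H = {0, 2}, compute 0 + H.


0 + H = {0 + h (mod 4) : h ∈ H}
0+0=0, 0+2=2

0 + H = {0, 2}


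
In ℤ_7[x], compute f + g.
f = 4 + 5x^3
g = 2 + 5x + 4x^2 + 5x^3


Add coefficients mod 7:
x^0: 4 + 2 = 6 (mod 7)
x^1: 0 + 5 = 5 (mod 7)
x^2: 0 + 4 = 4 (mod 7)
x^3: 5 + 5 = 3 (mod 7)
Result: 6 + 5x + 4x^2 + 3x^3

f + g = 6 + 5x + 4x^2 + 3x^3


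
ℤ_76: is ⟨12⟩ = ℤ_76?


g generates ℤ_n iff gcd(g, n) = 1
gcd(12, 76) = 4
Since gcd = 4 ≠ 1, ⟨12⟩ has order 19 < 76, so 12 is not a generator.

No, 12 does not generate ℤ_76


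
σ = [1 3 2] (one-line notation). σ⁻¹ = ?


To find σ⁻¹, swap domain and range:
σ(1) = 1 → σ⁻¹(1) = 1
σ(2) = 3 → σ⁻¹(3) = 2
σ(3) = 2 → σ⁻¹(2) = 3

σ⁻¹ = [1 3 2]


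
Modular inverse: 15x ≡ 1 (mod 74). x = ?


Use the extended Euclidean algorithm to write 1 = 15·s + 74·t; then s mod 74 is the inverse.
Euclidean algorithm:
  15 = 0·74 + 15
  74 = 4·15 + 14
  15 = 1·14 + 1
  14 = 14·1 + 0
gcd(15,74) = 1
Back-substitution gives: 15·(5) + 74·(-1) = 1
So 15⁻¹ ≡ 5 ≡ 5 (mod 74)
Check: 15 × 5 = 75 ≡ 1 (mod 74) ✓

15⁻¹ ≡ 5 (mod 74)


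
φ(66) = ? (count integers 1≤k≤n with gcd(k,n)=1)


Factor n: 66 = 2 × 3 × 11
φ(n) = n · ∏(1 - 1/p) over distinct primes p | n
φ(66) = 66 · (1 - 1/2) · (1 - 1/3) · (1 - 1/11) = 20

φ(66) = 20


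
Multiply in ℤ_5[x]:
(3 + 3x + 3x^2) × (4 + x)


Expand and collect like terms; reduce coefficients mod 5:
x^0: 3·4 = 12 ≡ 2 (mod 5)
x^1: 3·1 + 3·4 = 15 ≡ 0 (mod 5)
x^2: 3·1 + 3·4 = 15 ≡ 0 (mod 5)
x^3: 3·1 = 3 ≡ 3 (mod 5)
Result: 2 + 3x^3

f · g = 2 + 3x^3


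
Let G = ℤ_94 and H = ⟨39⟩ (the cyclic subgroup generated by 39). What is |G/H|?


|⟨39⟩| = n / gcd(39, 94) = 94 / 1 = 94
H is normal (ℤ_94 is abelian).
|G/H| = |G| / |H| = 94 / 94 = 1

|G/H| = 1


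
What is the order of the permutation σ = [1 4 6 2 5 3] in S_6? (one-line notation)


Cycle decomposition: (2 4) (3 6)
Cycle lengths: 2, 2
Order = lcm(2, 2) = 2

ord(σ) = 2


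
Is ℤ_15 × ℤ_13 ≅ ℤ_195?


Comparing ℤ_15 × ℤ_13 and ℤ_195:
gcd(15,13) = 1, so ℤ_15 × ℤ_13 ≅ ℤ_195 (CRT)

Yes, ℤ_15 × ℤ_13 ≅ ℤ_195


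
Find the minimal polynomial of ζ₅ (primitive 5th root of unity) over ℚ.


ζ₅ is a root of Φ₅(x) = x⁴ + x³ + x² + x + 1, irreducible over ℚ

Minimal polynomial: x⁴ + x³ + x² + x + 1


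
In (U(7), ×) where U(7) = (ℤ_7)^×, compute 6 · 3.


Operation: multiplication mod 7
6 · 3 = (a × b) mod 7 with a = 6, b = 3

6 · 3 = 4


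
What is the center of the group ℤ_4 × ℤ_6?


Z(G) = {g ∈ G | gx = xg for all x ∈ G}
Direct product of abelian groups is abelian, so Z(G) = G

Z(ℤ_4 × ℤ_6) = ℤ_4 × ℤ_6


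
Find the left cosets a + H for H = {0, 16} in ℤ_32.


H = {0, 16}, |H| = 2
Number of cosets = |G|/|H| = 32/2 = 16
0 + H = {0, 16}
1 + H = {1, 17}
2 + H = {2, 18}
3 + H = {3, 19}
4 + H = {4, 20}
5 + H = {5, 21}
6 + H = {6, 22}
7 + H = {7, 23}
8 + H = {8, 24}
9 + H = {9, 25}
10 + H = {10, 26}
11 + H = {11, 27}
12 + H = {12, 28}
13 + H = {13, 29}
14 + H = {14, 30}
15 + H = {15, 31}

Cosets: 0+H={0,16}; 1+H={1,17}; 2+H={2,18}; 3+H={3,19}; 4+H={4,20}; 5+H={5,21}; 6+H={6,22}; 7+H={7,23}; 8+H={8,24}; 9+H={9,25}; 10+H={10,26}; 11+H={11,27}; 12+H={12,28}; 13+H={13,29}; 14+H={14,30}; 15+H={15,31}


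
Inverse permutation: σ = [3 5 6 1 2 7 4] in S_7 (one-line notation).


To find σ⁻¹, swap domain and range:
σ(1) = 3 → σ⁻¹(3) = 1
σ(2) = 5 → σ⁻¹(5) = 2
σ(3) = 6 → σ⁻¹(6) = 3
σ(4) = 1 → σ⁻¹(1) = 4
σ(5) = 2 → σ⁻¹(2) = 5
σ(6) = 7 → σ⁻¹(7) = 6
σ(7) = 4 → σ⁻¹(4) = 7

σ⁻¹ = [4 5 1 7 2 3 6]


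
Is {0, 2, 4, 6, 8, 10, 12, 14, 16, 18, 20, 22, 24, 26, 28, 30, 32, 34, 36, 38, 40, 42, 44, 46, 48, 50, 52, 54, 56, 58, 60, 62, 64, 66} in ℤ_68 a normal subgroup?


H = {0, 2, 4, 6, 8, 10, 12, 14, 16, 18, 20, 22, 24, 26, 28, 30, 32, 34, 36, 38, 40, 42, 44, 46, 48, 50, 52, 54, 56, 58, 60, 62, 64, 66} in ℤ_68
ℤ_68 is abelian; every subgroup of an abelian group is normal

Yes, normal subgroup


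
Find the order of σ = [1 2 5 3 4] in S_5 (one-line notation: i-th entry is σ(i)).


Cycle decomposition: (3 5 4)
Cycle lengths: 3
Order = lcm(3) = 3

ord(σ) = 3


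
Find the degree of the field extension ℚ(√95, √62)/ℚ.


[ℚ(√95,√62):ℚ] = [ℚ(√95,√62):ℚ(√95)]·[ℚ(√95):ℚ] = 2·2 = 4

[ℚ(√95, √62)/ℚ] = 4


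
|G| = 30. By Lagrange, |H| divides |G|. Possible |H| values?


Lagrange's theorem: |H| divides |G|
|G| = 30
Divisors of 30: 1, 2, 3, 5, 6, 10, 15, 30

Possible subgroup orders: {1, 2, 3, 5, 6, 10, 15, 30}


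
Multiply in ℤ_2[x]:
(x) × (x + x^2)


Expand and collect like terms; reduce coefficients mod 2:
x^0: 0·0 = 0 ≡ 0 (mod 2)
x^1: 0·1 + 1·0 = 0 ≡ 0 (mod 2)
x^2: 0·1 + 1·1 = 1 ≡ 1 (mod 2)
x^3: 1·1 = 1 ≡ 1 (mod 2)
Result: x^2 + x^3

f · g = x^2 + x^3


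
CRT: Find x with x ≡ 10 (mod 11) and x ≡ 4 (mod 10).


m₁ = 11, m₂ = 10, gcd = 1, so CRT applies. M = m₁·m₂ = 110
Let M₁ = M/m₁ = 10, M₂ = M/m₂ = 11
Find y₁ ≡ M₁⁻¹ (mod m₁): 10⁻¹ ≡ 10 (mod 11)
Find y₂ ≡ M₂⁻¹ (mod m₂): 11⁻¹ ≡ 1 (mod 10)
x = a₁·M₁·y₁ + a₂·M₂·y₂ = 10·10·10 + 4·11·1 = 1044
Reduce mod 110: x ≡ 54
Check: 54 mod 11 = 10 ✓, 54 mod 10 = 4 ✓

x ≡ 54 (mod 110)


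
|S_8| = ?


|S_n| = n! (number of permutations of n symbols)
|S_8| = 8! = 40320

|S_8| = 40320


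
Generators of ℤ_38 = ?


g generates ℤ_n iff gcd(g,n) = 1
Prime factors of 38: 2, 19
Generators are g ∈ {1,...,37} not divisible by any of these primes.
Generators: {1, 3, 5, 7, 9, 11, 13, 15, 17, 21, 23, 25, 27, 29, 31, 33, 35, 37}
Number of generators = φ(38) = 18

Generators of ℤ_38 = {1, 3, 5, 7, 9, 11, 13, 15, 17, 21, 23, 25, 27, 29, 31, 33, 35, 37}


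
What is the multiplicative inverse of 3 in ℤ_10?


Use the extended Euclidean algorithm to write 1 = 3·s + 10·t; then s mod 10 is the inverse.
Euclidean algorithm:
  3 = 0·10 + 3
  10 = 3·3 + 1
  3 = 3·1 + 0
gcd(3,10) = 1
Back-substitution gives: 3·(-3) + 10·(1) = 1
So 3⁻¹ ≡ -3 ≡ 7 (mod 10)
Check: 3 × 7 = 21 ≡ 1 (mod 10) ✓

3⁻¹ ≡ 7 (mod 10)


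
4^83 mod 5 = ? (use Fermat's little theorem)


Fermat's little theorem: if p is prime and gcd(a,p)=1, then a^(p-1) ≡ 1 (mod p)
p = 5 is prime, gcd(4,5) = 1
Reduce exponent: 83 mod 4 = 3
So 4^83 ≡ 4^3 (mod 5)
4^3 mod 5 = 4

4^83 ≡ 4 (mod 5)
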